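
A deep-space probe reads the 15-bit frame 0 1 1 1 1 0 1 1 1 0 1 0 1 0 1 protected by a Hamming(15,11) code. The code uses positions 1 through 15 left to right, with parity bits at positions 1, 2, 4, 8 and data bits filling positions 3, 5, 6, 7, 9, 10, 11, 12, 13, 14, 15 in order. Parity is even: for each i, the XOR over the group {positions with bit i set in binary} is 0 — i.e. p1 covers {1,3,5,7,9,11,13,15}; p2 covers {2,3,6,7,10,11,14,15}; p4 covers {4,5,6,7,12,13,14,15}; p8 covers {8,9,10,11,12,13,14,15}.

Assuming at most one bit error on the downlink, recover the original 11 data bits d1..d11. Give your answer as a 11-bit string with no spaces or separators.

11011010100

s1 (pos 1,3,5,7,9,11,13,15): 0⊕1⊕1⊕1⊕1⊕1⊕1⊕1 = 1
s2 (pos 2,3,6,7,10,11,14,15): 1⊕1⊕0⊕1⊕0⊕1⊕0⊕1 = 1
s4 (pos 4,5,6,7,12,13,14,15): 1⊕1⊕0⊕1⊕0⊕1⊕0⊕1 = 1
s8 (pos 8,9,10,11,12,13,14,15): 1⊕1⊕0⊕1⊕0⊕1⊕0⊕1 = 1
Syndrome s8…s1 = 1111 → error at position 15.
Flip position 15: 011110111010101 → 011110111010100
Read data bits from positions 3,5,6,7,9,10,11,12,13,14,15: 11011010100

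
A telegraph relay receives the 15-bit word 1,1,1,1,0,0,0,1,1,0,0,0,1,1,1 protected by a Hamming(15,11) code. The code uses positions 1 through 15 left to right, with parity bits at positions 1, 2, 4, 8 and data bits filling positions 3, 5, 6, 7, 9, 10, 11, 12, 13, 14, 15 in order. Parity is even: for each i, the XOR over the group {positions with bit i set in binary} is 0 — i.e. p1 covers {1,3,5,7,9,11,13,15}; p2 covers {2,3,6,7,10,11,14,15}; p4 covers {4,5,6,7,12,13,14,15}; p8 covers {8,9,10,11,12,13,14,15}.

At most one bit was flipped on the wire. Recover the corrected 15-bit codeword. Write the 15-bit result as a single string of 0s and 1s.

111100010000111

s1 (pos 1,3,5,7,9,11,13,15): 1⊕1⊕0⊕0⊕1⊕0⊕1⊕1 = 1
s2 (pos 2,3,6,7,10,11,14,15): 1⊕1⊕0⊕0⊕0⊕0⊕1⊕1 = 0
s4 (pos 4,5,6,7,12,13,14,15): 1⊕0⊕0⊕0⊕0⊕1⊕1⊕1 = 0
s8 (pos 8,9,10,11,12,13,14,15): 1⊕1⊕0⊕0⊕0⊕1⊕1⊕1 = 1
Syndrome s8…s1 = 1001 → error at position 9.
Flip position 9: 111100011000111 → 111100010000111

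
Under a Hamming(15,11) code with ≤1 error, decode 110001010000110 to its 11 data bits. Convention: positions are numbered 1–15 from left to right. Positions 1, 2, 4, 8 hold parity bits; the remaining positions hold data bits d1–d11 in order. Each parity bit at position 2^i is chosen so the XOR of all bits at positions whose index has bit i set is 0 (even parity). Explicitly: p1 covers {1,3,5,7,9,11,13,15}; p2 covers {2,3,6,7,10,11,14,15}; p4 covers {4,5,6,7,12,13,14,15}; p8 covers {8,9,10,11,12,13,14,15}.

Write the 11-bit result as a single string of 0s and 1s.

s1 (pos 1,3,5,7,9,11,13,15): 1⊕0⊕0⊕0⊕0⊕0⊕1⊕0 = 0
s2 (pos 2,3,6,7,10,11,14,15): 1⊕0⊕1⊕0⊕0⊕0⊕1⊕0 = 1
s4 (pos 4,5,6,7,12,13,14,15): 0⊕0⊕1⊕0⊕0⊕1⊕1⊕0 = 1
s8 (pos 8,9,10,11,12,13,14,15): 1⊕0⊕0⊕0⊕0⊕1⊕1⊕0 = 1
Syndrome s8…s1 = 1110 → error at position 14.
Flip position 14: 110001010000110 → 110001010000100
Read data bits from positions 3,5,6,7,9,10,11,12,13,14,15: 00100000100

00100000100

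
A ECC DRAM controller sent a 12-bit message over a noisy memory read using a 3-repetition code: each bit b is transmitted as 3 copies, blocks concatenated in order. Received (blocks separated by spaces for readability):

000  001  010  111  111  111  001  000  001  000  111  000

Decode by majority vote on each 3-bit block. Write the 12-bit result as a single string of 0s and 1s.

Block 1 (000): 0 ones → 0
Block 2 (001): 1 one → 0
Block 3 (010): 1 one → 0
Block 4 (111): 3 ones → 1
Block 5 (111): 3 ones → 1
Block 6 (111): 3 ones → 1
Block 7 (001): 1 one → 0
Block 8 (000): 0 ones → 0
Block 9 (001): 1 one → 0
Block 10 (000): 0 ones → 0
Block 11 (111): 3 ones → 1
Block 12 (000): 0 ones → 0

000111000010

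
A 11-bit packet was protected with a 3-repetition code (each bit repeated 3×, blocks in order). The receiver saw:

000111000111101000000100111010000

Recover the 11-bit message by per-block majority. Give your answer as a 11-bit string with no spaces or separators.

Block 1 (000): 0 ones → 0
Block 2 (111): 3 ones → 1
Block 3 (000): 0 ones → 0
Block 4 (111): 3 ones → 1
Block 5 (101): 2 ones → 1
Block 6 (000): 0 ones → 0
Block 7 (000): 0 ones → 0
Block 8 (100): 1 one → 0
Block 9 (111): 3 ones → 1
Block 10 (010): 1 one → 0
Block 11 (000): 0 ones → 0

01011000100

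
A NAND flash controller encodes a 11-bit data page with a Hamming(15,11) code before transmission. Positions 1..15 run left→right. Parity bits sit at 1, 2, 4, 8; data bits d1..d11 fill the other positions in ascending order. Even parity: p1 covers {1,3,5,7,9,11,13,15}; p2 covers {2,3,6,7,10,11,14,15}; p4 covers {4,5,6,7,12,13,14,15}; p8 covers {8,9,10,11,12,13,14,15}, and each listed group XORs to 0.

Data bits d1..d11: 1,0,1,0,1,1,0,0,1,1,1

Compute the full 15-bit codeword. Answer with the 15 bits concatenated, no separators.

011001011100111

Place data at non-parity positions: p1 p2 1 p4 0 1 0 p8 1 1 0 0 1 1 1
p1 (pos 1,3,5,7,9,11,13,15): XOR of data positions = 1⊕0⊕0⊕1⊕0⊕1⊕1 = 0
p2 (pos 2,3,6,7,10,11,14,15): XOR of data positions = 1⊕1⊕0⊕1⊕0⊕1⊕1 = 1
p4 (pos 4,5,6,7,12,13,14,15): XOR of data positions = 0⊕1⊕0⊕0⊕1⊕1⊕1 = 0
p8 (pos 8,9,10,11,12,13,14,15): XOR of data positions = 1⊕1⊕0⊕0⊕1⊕1⊕1 = 1
Codeword: 011001011100111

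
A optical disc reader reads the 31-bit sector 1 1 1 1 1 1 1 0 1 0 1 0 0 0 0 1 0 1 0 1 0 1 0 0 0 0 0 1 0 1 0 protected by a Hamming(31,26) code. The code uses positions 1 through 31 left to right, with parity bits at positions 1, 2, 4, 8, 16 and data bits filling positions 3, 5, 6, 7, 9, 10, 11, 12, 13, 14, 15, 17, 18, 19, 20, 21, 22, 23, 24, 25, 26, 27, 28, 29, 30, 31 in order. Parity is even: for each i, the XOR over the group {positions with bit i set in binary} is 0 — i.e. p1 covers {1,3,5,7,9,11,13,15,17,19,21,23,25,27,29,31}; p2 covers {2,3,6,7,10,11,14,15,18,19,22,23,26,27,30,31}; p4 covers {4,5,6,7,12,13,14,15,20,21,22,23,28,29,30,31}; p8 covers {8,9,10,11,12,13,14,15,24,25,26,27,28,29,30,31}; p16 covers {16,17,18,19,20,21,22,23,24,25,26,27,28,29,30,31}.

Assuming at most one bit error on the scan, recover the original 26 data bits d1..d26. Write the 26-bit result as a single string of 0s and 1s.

11111010000010101000001010

s1 (pos 1,3,5,7,9,11,13,15,17,19,21,23,25,27,29,31): 1⊕1⊕1⊕1⊕1⊕1⊕0⊕0⊕0⊕0⊕0⊕0⊕0⊕0⊕0⊕0 = 0
s2 (pos 2,3,6,7,10,11,14,15,18,19,22,23,26,27,30,31): 1⊕1⊕1⊕1⊕0⊕1⊕0⊕0⊕1⊕0⊕1⊕0⊕0⊕0⊕1⊕0 = 0
s4 (pos 4,5,6,7,12,13,14,15,20,21,22,23,28,29,30,31): 1⊕1⊕1⊕1⊕0⊕0⊕0⊕0⊕1⊕0⊕1⊕0⊕1⊕0⊕1⊕0 = 0
s8 (pos 8,9,10,11,12,13,14,15,24,25,26,27,28,29,30,31): 0⊕1⊕0⊕1⊕0⊕0⊕0⊕0⊕0⊕0⊕0⊕0⊕1⊕0⊕1⊕0 = 0
s16 (pos 16,17,18,19,20,21,22,23,24,25,26,27,28,29,30,31): 1⊕0⊕1⊕0⊕1⊕0⊕1⊕0⊕0⊕0⊕0⊕0⊕1⊕0⊕1⊕0 = 0
Syndrome s16…s1 = 00000 → no error.
Read data bits from positions 3,5,6,7,9,10,11,12,13,14,15,17,18,19,20,21,22,23,24,25,26,27,28,29,30,31: 11111010000010101000001010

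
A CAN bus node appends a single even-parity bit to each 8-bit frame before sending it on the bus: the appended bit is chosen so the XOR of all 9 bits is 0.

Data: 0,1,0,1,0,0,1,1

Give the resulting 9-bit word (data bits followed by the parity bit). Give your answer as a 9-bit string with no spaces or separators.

010100110

XOR of the 8 data bits: 0⊕1⊕0⊕1⊕0⊕0⊕1⊕1 = 0
Parity bit = 0 (so all 9 bits XOR to 0).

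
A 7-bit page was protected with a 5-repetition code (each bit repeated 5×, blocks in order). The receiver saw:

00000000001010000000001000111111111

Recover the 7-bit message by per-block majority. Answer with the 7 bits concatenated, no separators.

Block 1 (00000): 0 ones → 0
Block 2 (00000): 0 ones → 0
Block 3 (10100): 2 ones → 0
Block 4 (00000): 0 ones → 0
Block 5 (00100): 1 one → 0
Block 6 (01111): 4 ones → 1
Block 7 (11111): 5 ones → 1

0000011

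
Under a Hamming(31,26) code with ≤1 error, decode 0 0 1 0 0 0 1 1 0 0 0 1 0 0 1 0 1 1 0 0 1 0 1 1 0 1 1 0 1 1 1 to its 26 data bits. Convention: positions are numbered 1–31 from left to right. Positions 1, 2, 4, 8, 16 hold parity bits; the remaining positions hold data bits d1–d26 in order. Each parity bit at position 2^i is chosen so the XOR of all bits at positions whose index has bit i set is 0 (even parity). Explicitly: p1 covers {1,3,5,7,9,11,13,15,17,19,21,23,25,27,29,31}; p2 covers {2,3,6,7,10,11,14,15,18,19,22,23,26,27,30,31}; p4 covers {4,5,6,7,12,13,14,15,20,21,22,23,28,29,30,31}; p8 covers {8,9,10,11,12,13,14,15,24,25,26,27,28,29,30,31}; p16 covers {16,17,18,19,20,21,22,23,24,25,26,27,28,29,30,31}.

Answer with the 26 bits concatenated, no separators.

s1 (pos 1,3,5,7,9,11,13,15,17,19,21,23,25,27,29,31): 0⊕1⊕0⊕1⊕0⊕0⊕0⊕1⊕1⊕0⊕1⊕1⊕0⊕1⊕1⊕1 = 1
s2 (pos 2,3,6,7,10,11,14,15,18,19,22,23,26,27,30,31): 0⊕1⊕0⊕1⊕0⊕0⊕0⊕1⊕1⊕0⊕0⊕1⊕1⊕1⊕1⊕1 = 1
s4 (pos 4,5,6,7,12,13,14,15,20,21,22,23,28,29,30,31): 0⊕0⊕0⊕1⊕1⊕0⊕0⊕1⊕0⊕1⊕0⊕1⊕0⊕1⊕1⊕1 = 0
s8 (pos 8,9,10,11,12,13,14,15,24,25,26,27,28,29,30,31): 1⊕0⊕0⊕0⊕1⊕0⊕0⊕1⊕1⊕0⊕1⊕1⊕0⊕1⊕1⊕1 = 1
s16 (pos 16,17,18,19,20,21,22,23,24,25,26,27,28,29,30,31): 0⊕1⊕1⊕0⊕0⊕1⊕0⊕1⊕1⊕0⊕1⊕1⊕0⊕1⊕1⊕1 = 0
Syndrome s16…s1 = 01011 → error at position 11.
Flip position 11: 0010001100010010110010110110111 → 0010001100110010110010110110111
Read data bits from positions 3,5,6,7,9,10,11,12,13,14,15,17,18,19,20,21,22,23,24,25,26,27,28,29,30,31: 10010011001110010110110111

10010011001110010110110111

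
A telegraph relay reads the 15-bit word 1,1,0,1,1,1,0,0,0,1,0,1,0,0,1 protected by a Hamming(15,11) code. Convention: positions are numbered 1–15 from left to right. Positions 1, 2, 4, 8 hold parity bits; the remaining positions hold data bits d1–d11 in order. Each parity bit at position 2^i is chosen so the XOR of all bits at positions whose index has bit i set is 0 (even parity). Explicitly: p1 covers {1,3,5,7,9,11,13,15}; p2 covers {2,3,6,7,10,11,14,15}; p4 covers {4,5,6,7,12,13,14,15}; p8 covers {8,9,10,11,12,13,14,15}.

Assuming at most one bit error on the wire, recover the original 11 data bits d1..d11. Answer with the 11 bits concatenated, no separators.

s1 (pos 1,3,5,7,9,11,13,15): 1⊕0⊕1⊕0⊕0⊕0⊕0⊕1 = 1
s2 (pos 2,3,6,7,10,11,14,15): 1⊕0⊕1⊕0⊕1⊕0⊕0⊕1 = 0
s4 (pos 4,5,6,7,12,13,14,15): 1⊕1⊕1⊕0⊕1⊕0⊕0⊕1 = 1
s8 (pos 8,9,10,11,12,13,14,15): 0⊕0⊕1⊕0⊕1⊕0⊕0⊕1 = 1
Syndrome s8…s1 = 1101 → error at position 13.
Flip position 13: 110111000101001 → 110111000101101
Read data bits from positions 3,5,6,7,9,10,11,12,13,14,15: 01100101101

01100101101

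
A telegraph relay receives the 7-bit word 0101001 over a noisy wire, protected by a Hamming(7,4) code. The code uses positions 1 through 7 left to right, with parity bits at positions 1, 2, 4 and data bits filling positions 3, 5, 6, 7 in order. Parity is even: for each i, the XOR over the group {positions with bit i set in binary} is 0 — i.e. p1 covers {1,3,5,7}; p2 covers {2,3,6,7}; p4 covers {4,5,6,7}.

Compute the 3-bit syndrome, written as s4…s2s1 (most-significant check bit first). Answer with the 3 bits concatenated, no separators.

001

s1 (pos 1,3,5,7): 0⊕0⊕0⊕1 = 1
s2 (pos 2,3,6,7): 1⊕0⊕0⊕1 = 0
s4 (pos 4,5,6,7): 1⊕0⊕0⊕1 = 0
Syndrome s4…s1 = 001 → error at position 1.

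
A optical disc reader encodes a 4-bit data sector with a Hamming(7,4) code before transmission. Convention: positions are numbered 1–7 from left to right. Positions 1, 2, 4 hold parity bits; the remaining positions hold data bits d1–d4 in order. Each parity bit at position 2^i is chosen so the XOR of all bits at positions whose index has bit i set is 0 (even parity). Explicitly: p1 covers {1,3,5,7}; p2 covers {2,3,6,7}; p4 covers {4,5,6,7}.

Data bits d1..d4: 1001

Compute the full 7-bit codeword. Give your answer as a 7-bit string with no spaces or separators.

0011001

Place data at non-parity positions: p1 p2 1 p4 0 0 1
p1 (pos 1,3,5,7): XOR of data positions = 1⊕0⊕1 = 0
p2 (pos 2,3,6,7): XOR of data positions = 1⊕0⊕1 = 0
p4 (pos 4,5,6,7): XOR of data positions = 0⊕0⊕1 = 1
Codeword: 0011001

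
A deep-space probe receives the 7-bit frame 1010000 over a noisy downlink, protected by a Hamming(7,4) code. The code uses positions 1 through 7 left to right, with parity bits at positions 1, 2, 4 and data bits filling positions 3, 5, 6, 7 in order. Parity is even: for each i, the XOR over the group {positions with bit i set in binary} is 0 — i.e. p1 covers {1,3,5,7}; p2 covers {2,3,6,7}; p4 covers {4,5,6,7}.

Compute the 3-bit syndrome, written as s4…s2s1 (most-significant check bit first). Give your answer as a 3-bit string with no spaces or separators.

010

s1 (pos 1,3,5,7): 1⊕1⊕0⊕0 = 0
s2 (pos 2,3,6,7): 0⊕1⊕0⊕0 = 1
s4 (pos 4,5,6,7): 0⊕0⊕0⊕0 = 0
Syndrome s4…s1 = 010 → error at position 2.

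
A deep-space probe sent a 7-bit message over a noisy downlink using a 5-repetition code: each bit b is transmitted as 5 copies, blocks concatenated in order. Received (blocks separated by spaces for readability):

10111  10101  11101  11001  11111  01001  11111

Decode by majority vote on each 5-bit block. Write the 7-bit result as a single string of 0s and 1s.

1111101

Block 1 (10111): 4 ones → 1
Block 2 (10101): 3 ones → 1
Block 3 (11101): 4 ones → 1
Block 4 (11001): 3 ones → 1
Block 5 (11111): 5 ones → 1
Block 6 (01001): 2 ones → 0
Block 7 (11111): 5 ones → 1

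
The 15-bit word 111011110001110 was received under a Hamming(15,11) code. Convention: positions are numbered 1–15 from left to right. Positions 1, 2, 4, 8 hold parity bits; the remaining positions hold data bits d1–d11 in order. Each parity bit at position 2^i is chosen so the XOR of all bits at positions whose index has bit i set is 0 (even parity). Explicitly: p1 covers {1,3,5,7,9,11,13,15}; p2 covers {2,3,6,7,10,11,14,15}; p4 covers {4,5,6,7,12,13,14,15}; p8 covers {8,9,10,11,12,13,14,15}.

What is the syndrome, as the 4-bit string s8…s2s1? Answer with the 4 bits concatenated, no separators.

s1 (pos 1,3,5,7,9,11,13,15): 1⊕1⊕1⊕1⊕0⊕0⊕1⊕0 = 1
s2 (pos 2,3,6,7,10,11,14,15): 1⊕1⊕1⊕1⊕0⊕0⊕1⊕0 = 1
s4 (pos 4,5,6,7,12,13,14,15): 0⊕1⊕1⊕1⊕1⊕1⊕1⊕0 = 0
s8 (pos 8,9,10,11,12,13,14,15): 1⊕0⊕0⊕0⊕1⊕1⊕1⊕0 = 0
Syndrome s8…s1 = 0011 → error at position 3.

0011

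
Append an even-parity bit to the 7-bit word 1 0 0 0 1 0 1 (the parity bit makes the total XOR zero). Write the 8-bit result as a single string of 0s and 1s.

10001011

XOR of the 7 data bits: 1⊕0⊕0⊕0⊕1⊕0⊕1 = 1
Parity bit = 1 (so all 8 bits XOR to 0).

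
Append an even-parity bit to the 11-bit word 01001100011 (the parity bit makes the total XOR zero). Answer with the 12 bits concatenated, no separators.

010011000111

XOR of the 11 data bits: 0⊕1⊕0⊕0⊕1⊕1⊕0⊕0⊕0⊕1⊕1 = 1
Parity bit = 1 (so all 12 bits XOR to 0).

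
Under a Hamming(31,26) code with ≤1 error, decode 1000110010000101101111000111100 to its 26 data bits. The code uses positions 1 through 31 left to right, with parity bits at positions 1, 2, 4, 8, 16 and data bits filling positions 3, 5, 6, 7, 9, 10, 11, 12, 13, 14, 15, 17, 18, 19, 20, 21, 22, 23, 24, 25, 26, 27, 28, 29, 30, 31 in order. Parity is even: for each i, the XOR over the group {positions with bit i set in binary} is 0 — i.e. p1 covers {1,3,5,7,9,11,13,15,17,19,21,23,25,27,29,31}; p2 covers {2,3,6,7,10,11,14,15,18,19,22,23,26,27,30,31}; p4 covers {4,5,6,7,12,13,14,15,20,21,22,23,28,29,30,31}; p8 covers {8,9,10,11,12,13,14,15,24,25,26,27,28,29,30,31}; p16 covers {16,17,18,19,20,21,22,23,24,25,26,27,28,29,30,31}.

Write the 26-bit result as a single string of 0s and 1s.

01101000010101111000111100

s1 (pos 1,3,5,7,9,11,13,15,17,19,21,23,25,27,29,31): 1⊕0⊕1⊕0⊕1⊕0⊕0⊕0⊕1⊕1⊕1⊕0⊕0⊕1⊕1⊕0 = 0
s2 (pos 2,3,6,7,10,11,14,15,18,19,22,23,26,27,30,31): 0⊕0⊕1⊕0⊕0⊕0⊕1⊕0⊕0⊕1⊕1⊕0⊕1⊕1⊕0⊕0 = 0
s4 (pos 4,5,6,7,12,13,14,15,20,21,22,23,28,29,30,31): 0⊕1⊕1⊕0⊕0⊕0⊕1⊕0⊕1⊕1⊕1⊕0⊕1⊕1⊕0⊕0 = 0
s8 (pos 8,9,10,11,12,13,14,15,24,25,26,27,28,29,30,31): 0⊕1⊕0⊕0⊕0⊕0⊕1⊕0⊕0⊕0⊕1⊕1⊕1⊕1⊕0⊕0 = 0
s16 (pos 16,17,18,19,20,21,22,23,24,25,26,27,28,29,30,31): 1⊕1⊕0⊕1⊕1⊕1⊕1⊕0⊕0⊕0⊕1⊕1⊕1⊕1⊕0⊕0 = 0
Syndrome s16…s1 = 00000 → no error.
Read data bits from positions 3,5,6,7,9,10,11,12,13,14,15,17,18,19,20,21,22,23,24,25,26,27,28,29,30,31: 01101000010101111000111100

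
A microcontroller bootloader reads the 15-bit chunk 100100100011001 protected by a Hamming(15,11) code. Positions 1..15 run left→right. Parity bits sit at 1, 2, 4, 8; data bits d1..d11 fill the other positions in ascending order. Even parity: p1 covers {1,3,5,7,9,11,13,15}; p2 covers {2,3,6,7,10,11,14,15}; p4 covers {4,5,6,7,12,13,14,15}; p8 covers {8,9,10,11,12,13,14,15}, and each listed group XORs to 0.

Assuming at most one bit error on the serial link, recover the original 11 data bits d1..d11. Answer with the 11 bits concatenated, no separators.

00010111001

s1 (pos 1,3,5,7,9,11,13,15): 1⊕0⊕0⊕1⊕0⊕1⊕0⊕1 = 0
s2 (pos 2,3,6,7,10,11,14,15): 0⊕0⊕0⊕1⊕0⊕1⊕0⊕1 = 1
s4 (pos 4,5,6,7,12,13,14,15): 1⊕0⊕0⊕1⊕1⊕0⊕0⊕1 = 0
s8 (pos 8,9,10,11,12,13,14,15): 0⊕0⊕0⊕1⊕1⊕0⊕0⊕1 = 1
Syndrome s8…s1 = 1010 → error at position 10.
Flip position 10: 100100100011001 → 100100100111001
Read data bits from positions 3,5,6,7,9,10,11,12,13,14,15: 00010111001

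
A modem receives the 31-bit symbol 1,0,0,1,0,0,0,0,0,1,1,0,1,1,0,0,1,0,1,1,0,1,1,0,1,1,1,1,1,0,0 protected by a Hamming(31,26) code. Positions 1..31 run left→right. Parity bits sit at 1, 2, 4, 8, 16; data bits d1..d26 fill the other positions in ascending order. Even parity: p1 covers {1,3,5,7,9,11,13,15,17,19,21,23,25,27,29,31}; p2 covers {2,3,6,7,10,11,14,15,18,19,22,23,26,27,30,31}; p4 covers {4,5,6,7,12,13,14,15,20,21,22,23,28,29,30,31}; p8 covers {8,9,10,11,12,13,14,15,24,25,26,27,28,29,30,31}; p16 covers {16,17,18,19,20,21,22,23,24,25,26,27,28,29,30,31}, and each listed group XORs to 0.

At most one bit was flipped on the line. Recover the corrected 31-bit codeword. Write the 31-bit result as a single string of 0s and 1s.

1001000011101100101101101111100

s1 (pos 1,3,5,7,9,11,13,15,17,19,21,23,25,27,29,31): 1⊕0⊕0⊕0⊕0⊕1⊕1⊕0⊕1⊕1⊕0⊕1⊕1⊕1⊕1⊕0 = 1
s2 (pos 2,3,6,7,10,11,14,15,18,19,22,23,26,27,30,31): 0⊕0⊕0⊕0⊕1⊕1⊕1⊕0⊕0⊕1⊕1⊕1⊕1⊕1⊕0⊕0 = 0
s4 (pos 4,5,6,7,12,13,14,15,20,21,22,23,28,29,30,31): 1⊕0⊕0⊕0⊕0⊕1⊕1⊕0⊕1⊕0⊕1⊕1⊕1⊕1⊕0⊕0 = 0
s8 (pos 8,9,10,11,12,13,14,15,24,25,26,27,28,29,30,31): 0⊕0⊕1⊕1⊕0⊕1⊕1⊕0⊕0⊕1⊕1⊕1⊕1⊕1⊕0⊕0 = 1
s16 (pos 16,17,18,19,20,21,22,23,24,25,26,27,28,29,30,31): 0⊕1⊕0⊕1⊕1⊕0⊕1⊕1⊕0⊕1⊕1⊕1⊕1⊕1⊕0⊕0 = 0
Syndrome s16…s1 = 01001 → error at position 9.
Flip position 9: 1001000001101100101101101111100 → 1001000011101100101101101111100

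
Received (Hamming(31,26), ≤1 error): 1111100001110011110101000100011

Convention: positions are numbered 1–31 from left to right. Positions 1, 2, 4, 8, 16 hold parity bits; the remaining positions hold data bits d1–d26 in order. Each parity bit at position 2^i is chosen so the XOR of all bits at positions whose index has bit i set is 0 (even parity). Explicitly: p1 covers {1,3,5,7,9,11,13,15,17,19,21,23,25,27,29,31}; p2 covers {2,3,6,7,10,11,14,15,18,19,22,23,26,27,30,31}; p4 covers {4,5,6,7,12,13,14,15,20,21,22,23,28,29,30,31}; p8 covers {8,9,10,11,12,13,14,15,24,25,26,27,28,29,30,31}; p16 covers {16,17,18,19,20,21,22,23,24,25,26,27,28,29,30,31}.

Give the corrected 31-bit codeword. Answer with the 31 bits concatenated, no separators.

s1 (pos 1,3,5,7,9,11,13,15,17,19,21,23,25,27,29,31): 1⊕1⊕1⊕0⊕0⊕1⊕0⊕1⊕1⊕0⊕0⊕0⊕0⊕0⊕0⊕1 = 1
s2 (pos 2,3,6,7,10,11,14,15,18,19,22,23,26,27,30,31): 1⊕1⊕0⊕0⊕1⊕1⊕0⊕1⊕1⊕0⊕1⊕0⊕1⊕0⊕1⊕1 = 0
s4 (pos 4,5,6,7,12,13,14,15,20,21,22,23,28,29,30,31): 1⊕1⊕0⊕0⊕1⊕0⊕0⊕1⊕1⊕0⊕1⊕0⊕0⊕0⊕1⊕1 = 0
s8 (pos 8,9,10,11,12,13,14,15,24,25,26,27,28,29,30,31): 0⊕0⊕1⊕1⊕1⊕0⊕0⊕1⊕0⊕0⊕1⊕0⊕0⊕0⊕1⊕1 = 1
s16 (pos 16,17,18,19,20,21,22,23,24,25,26,27,28,29,30,31): 1⊕1⊕1⊕0⊕1⊕0⊕1⊕0⊕0⊕0⊕1⊕0⊕0⊕0⊕1⊕1 = 0
Syndrome s16…s1 = 01001 → error at position 9.
Flip position 9: 1111100001110011110101000100011 → 1111100011110011110101000100011

1111100011110011110101000100011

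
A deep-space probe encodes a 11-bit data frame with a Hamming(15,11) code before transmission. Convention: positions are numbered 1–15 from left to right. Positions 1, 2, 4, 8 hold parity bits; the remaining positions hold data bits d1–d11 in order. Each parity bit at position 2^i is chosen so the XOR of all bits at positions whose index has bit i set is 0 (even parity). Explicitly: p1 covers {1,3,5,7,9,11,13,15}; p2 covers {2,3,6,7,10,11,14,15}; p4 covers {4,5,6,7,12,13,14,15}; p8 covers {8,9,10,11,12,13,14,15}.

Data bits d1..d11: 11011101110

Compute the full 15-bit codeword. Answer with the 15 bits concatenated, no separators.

101110111101110

Place data at non-parity positions: p1 p2 1 p4 1 0 1 p8 1 1 0 1 1 1 0
p1 (pos 1,3,5,7,9,11,13,15): XOR of data positions = 1⊕1⊕1⊕1⊕0⊕1⊕0 = 1
p2 (pos 2,3,6,7,10,11,14,15): XOR of data positions = 1⊕0⊕1⊕1⊕0⊕1⊕0 = 0
p4 (pos 4,5,6,7,12,13,14,15): XOR of data positions = 1⊕0⊕1⊕1⊕1⊕1⊕0 = 1
p8 (pos 8,9,10,11,12,13,14,15): XOR of data positions = 1⊕1⊕0⊕1⊕1⊕1⊕0 = 1
Codeword: 101110111101110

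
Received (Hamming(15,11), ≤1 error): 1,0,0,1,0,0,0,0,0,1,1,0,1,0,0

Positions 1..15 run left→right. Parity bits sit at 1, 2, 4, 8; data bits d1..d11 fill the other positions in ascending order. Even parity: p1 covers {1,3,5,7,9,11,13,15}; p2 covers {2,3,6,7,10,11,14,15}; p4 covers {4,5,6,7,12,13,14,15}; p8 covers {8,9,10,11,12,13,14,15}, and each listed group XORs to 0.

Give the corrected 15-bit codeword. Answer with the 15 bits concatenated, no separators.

s1 (pos 1,3,5,7,9,11,13,15): 1⊕0⊕0⊕0⊕0⊕1⊕1⊕0 = 1
s2 (pos 2,3,6,7,10,11,14,15): 0⊕0⊕0⊕0⊕1⊕1⊕0⊕0 = 0
s4 (pos 4,5,6,7,12,13,14,15): 1⊕0⊕0⊕0⊕0⊕1⊕0⊕0 = 0
s8 (pos 8,9,10,11,12,13,14,15): 0⊕0⊕1⊕1⊕0⊕1⊕0⊕0 = 1
Syndrome s8…s1 = 1001 → error at position 9.
Flip position 9: 100100000110100 → 100100001110100

100100001110100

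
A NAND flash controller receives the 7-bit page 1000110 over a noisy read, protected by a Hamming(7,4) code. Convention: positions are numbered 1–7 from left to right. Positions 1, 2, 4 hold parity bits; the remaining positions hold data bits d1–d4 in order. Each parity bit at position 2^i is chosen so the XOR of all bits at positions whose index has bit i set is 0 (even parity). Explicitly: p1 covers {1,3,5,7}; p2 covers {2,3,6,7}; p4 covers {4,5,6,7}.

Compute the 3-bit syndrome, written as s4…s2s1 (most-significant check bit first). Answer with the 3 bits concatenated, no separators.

010

s1 (pos 1,3,5,7): 1⊕0⊕1⊕0 = 0
s2 (pos 2,3,6,7): 0⊕0⊕1⊕0 = 1
s4 (pos 4,5,6,7): 0⊕1⊕1⊕0 = 0
Syndrome s4…s1 = 010 → error at position 2.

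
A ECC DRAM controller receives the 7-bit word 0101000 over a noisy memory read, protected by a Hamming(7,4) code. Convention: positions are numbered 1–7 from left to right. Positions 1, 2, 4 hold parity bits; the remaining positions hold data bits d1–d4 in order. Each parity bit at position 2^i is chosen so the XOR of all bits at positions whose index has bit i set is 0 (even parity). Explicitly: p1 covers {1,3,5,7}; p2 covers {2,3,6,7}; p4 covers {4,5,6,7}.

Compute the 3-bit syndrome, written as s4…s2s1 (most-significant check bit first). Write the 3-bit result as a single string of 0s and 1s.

110

s1 (pos 1,3,5,7): 0⊕0⊕0⊕0 = 0
s2 (pos 2,3,6,7): 1⊕0⊕0⊕0 = 1
s4 (pos 4,5,6,7): 1⊕0⊕0⊕0 = 1
Syndrome s4…s1 = 110 → error at position 6.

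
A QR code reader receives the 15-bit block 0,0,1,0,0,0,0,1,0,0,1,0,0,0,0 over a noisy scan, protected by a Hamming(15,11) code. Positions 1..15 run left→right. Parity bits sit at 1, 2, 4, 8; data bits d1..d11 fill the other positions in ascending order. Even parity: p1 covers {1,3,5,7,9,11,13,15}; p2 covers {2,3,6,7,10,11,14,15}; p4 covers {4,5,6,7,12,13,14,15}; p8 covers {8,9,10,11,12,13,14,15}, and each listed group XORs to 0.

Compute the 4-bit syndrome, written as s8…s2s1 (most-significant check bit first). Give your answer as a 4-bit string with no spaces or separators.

s1 (pos 1,3,5,7,9,11,13,15): 0⊕1⊕0⊕0⊕0⊕1⊕0⊕0 = 0
s2 (pos 2,3,6,7,10,11,14,15): 0⊕1⊕0⊕0⊕0⊕1⊕0⊕0 = 0
s4 (pos 4,5,6,7,12,13,14,15): 0⊕0⊕0⊕0⊕0⊕0⊕0⊕0 = 0
s8 (pos 8,9,10,11,12,13,14,15): 1⊕0⊕0⊕1⊕0⊕0⊕0⊕0 = 0
Syndrome s8…s1 = 0000 → no error.

0000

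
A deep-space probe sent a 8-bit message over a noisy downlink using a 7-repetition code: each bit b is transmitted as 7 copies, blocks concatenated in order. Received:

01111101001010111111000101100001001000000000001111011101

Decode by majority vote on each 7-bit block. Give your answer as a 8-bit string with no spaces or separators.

10100001

Block 1 (0111110): 5 ones → 1
Block 2 (1001010): 3 ones → 0
Block 3 (1111110): 6 ones → 1
Block 4 (0010110): 3 ones → 0
Block 5 (0001001): 2 ones → 0
Block 6 (0000000): 0 ones → 0
Block 7 (0000111): 3 ones → 0
Block 8 (1011101): 5 ones → 1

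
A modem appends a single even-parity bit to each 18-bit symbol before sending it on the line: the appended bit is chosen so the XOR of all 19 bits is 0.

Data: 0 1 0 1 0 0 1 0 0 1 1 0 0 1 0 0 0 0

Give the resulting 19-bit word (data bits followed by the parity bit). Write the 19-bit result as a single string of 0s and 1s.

0101001001100100000

XOR of the 18 data bits: 0⊕1⊕0⊕1⊕0⊕0⊕1⊕0⊕0⊕1⊕1⊕0⊕0⊕1⊕0⊕0⊕0⊕0 = 0
Parity bit = 0 (so all 19 bits XOR to 0).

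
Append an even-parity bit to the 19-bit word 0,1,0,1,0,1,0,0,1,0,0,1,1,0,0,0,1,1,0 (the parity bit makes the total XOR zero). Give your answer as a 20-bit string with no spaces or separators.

01010100100110001100

XOR of the 19 data bits: 0⊕1⊕0⊕1⊕0⊕1⊕0⊕0⊕1⊕0⊕0⊕1⊕1⊕0⊕0⊕0⊕1⊕1⊕0 = 0
Parity bit = 0 (so all 20 bits XOR to 0).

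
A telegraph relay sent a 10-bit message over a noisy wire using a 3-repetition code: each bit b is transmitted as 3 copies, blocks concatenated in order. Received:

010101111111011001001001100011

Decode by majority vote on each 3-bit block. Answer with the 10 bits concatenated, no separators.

0111100001

Block 1 (010): 1 one → 0
Block 2 (101): 2 ones → 1
Block 3 (111): 3 ones → 1
Block 4 (111): 3 ones → 1
Block 5 (011): 2 ones → 1
Block 6 (001): 1 one → 0
Block 7 (001): 1 one → 0
Block 8 (001): 1 one → 0
Block 9 (100): 1 one → 0
Block 10 (011): 2 ones → 1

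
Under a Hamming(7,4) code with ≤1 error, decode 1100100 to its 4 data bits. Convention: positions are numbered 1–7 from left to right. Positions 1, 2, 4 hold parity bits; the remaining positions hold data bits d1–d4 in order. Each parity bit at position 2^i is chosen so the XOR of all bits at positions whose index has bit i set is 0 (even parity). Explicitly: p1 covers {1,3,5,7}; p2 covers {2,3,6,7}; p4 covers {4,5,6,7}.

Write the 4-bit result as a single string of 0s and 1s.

0110

s1 (pos 1,3,5,7): 1⊕0⊕1⊕0 = 0
s2 (pos 2,3,6,7): 1⊕0⊕0⊕0 = 1
s4 (pos 4,5,6,7): 0⊕1⊕0⊕0 = 1
Syndrome s4…s1 = 110 → error at position 6.
Flip position 6: 1100100 → 1100110
Read data bits from positions 3,5,6,7: 0110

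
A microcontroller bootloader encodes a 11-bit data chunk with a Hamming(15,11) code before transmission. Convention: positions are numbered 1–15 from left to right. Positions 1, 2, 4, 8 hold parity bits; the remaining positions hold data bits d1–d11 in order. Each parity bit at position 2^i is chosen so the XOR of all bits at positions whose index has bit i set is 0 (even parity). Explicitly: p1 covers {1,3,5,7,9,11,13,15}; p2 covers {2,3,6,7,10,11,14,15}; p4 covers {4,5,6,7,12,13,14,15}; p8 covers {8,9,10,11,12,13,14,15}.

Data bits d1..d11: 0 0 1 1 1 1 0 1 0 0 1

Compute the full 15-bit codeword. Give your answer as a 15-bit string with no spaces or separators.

Place data at non-parity positions: p1 p2 0 p4 0 1 1 p8 1 1 0 1 0 0 1
p1 (pos 1,3,5,7,9,11,13,15): XOR of data positions = 0⊕0⊕1⊕1⊕0⊕0⊕1 = 1
p2 (pos 2,3,6,7,10,11,14,15): XOR of data positions = 0⊕1⊕1⊕1⊕0⊕0⊕1 = 0
p4 (pos 4,5,6,7,12,13,14,15): XOR of data positions = 0⊕1⊕1⊕1⊕0⊕0⊕1 = 0
p8 (pos 8,9,10,11,12,13,14,15): XOR of data positions = 1⊕1⊕0⊕1⊕0⊕0⊕1 = 0
Codeword: 100001101101001

100001101101001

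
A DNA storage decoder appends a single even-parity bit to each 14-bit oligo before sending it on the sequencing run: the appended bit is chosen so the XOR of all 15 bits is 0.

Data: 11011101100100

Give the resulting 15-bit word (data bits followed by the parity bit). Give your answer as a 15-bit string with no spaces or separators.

XOR of the 14 data bits: 1⊕1⊕0⊕1⊕1⊕1⊕0⊕1⊕1⊕0⊕0⊕1⊕0⊕0 = 0
Parity bit = 0 (so all 15 bits XOR to 0).

110111011001000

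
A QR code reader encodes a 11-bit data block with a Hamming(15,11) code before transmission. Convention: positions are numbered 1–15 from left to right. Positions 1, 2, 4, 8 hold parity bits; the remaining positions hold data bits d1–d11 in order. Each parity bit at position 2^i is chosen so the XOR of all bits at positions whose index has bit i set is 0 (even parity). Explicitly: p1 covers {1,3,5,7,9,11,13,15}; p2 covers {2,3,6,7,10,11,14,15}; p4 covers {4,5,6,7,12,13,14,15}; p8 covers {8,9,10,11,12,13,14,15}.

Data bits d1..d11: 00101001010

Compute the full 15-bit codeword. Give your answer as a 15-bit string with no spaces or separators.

100101011001010

Place data at non-parity positions: p1 p2 0 p4 0 1 0 p8 1 0 0 1 0 1 0
p1 (pos 1,3,5,7,9,11,13,15): XOR of data positions = 0⊕0⊕0⊕1⊕0⊕0⊕0 = 1
p2 (pos 2,3,6,7,10,11,14,15): XOR of data positions = 0⊕1⊕0⊕0⊕0⊕1⊕0 = 0
p4 (pos 4,5,6,7,12,13,14,15): XOR of data positions = 0⊕1⊕0⊕1⊕0⊕1⊕0 = 1
p8 (pos 8,9,10,11,12,13,14,15): XOR of data positions = 1⊕0⊕0⊕1⊕0⊕1⊕0 = 1
Codeword: 100101011001010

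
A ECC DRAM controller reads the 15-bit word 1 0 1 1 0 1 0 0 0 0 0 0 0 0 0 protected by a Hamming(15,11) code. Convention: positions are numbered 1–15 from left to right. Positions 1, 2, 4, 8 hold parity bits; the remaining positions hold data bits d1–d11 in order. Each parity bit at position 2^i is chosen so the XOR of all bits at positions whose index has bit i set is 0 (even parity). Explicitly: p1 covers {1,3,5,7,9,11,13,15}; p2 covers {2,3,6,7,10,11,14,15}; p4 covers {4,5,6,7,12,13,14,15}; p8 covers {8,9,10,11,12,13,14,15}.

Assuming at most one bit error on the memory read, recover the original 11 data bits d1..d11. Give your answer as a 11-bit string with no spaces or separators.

10100000000

s1 (pos 1,3,5,7,9,11,13,15): 1⊕1⊕0⊕0⊕0⊕0⊕0⊕0 = 0
s2 (pos 2,3,6,7,10,11,14,15): 0⊕1⊕1⊕0⊕0⊕0⊕0⊕0 = 0
s4 (pos 4,5,6,7,12,13,14,15): 1⊕0⊕1⊕0⊕0⊕0⊕0⊕0 = 0
s8 (pos 8,9,10,11,12,13,14,15): 0⊕0⊕0⊕0⊕0⊕0⊕0⊕0 = 0
Syndrome s8…s1 = 0000 → no error.
Read data bits from positions 3,5,6,7,9,10,11,12,13,14,15: 10100000000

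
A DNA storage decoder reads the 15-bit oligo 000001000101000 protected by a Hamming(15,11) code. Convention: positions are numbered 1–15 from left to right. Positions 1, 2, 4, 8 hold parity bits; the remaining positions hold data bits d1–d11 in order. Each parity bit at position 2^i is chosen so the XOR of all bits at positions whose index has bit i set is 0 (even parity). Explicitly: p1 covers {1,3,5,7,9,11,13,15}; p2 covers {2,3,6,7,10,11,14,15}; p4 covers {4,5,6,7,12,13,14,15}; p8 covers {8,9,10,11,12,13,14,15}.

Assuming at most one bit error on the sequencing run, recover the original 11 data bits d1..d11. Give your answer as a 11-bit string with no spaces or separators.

00100101000

s1 (pos 1,3,5,7,9,11,13,15): 0⊕0⊕0⊕0⊕0⊕0⊕0⊕0 = 0
s2 (pos 2,3,6,7,10,11,14,15): 0⊕0⊕1⊕0⊕1⊕0⊕0⊕0 = 0
s4 (pos 4,5,6,7,12,13,14,15): 0⊕0⊕1⊕0⊕1⊕0⊕0⊕0 = 0
s8 (pos 8,9,10,11,12,13,14,15): 0⊕0⊕1⊕0⊕1⊕0⊕0⊕0 = 0
Syndrome s8…s1 = 0000 → no error.
Read data bits from positions 3,5,6,7,9,10,11,12,13,14,15: 00100101000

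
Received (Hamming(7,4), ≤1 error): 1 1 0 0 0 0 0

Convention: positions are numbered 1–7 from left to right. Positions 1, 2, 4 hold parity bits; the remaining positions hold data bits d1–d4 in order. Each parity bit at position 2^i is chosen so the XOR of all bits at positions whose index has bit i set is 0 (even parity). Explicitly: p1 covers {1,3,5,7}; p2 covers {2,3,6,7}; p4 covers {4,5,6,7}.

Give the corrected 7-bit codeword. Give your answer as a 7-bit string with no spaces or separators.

s1 (pos 1,3,5,7): 1⊕0⊕0⊕0 = 1
s2 (pos 2,3,6,7): 1⊕0⊕0⊕0 = 1
s4 (pos 4,5,6,7): 0⊕0⊕0⊕0 = 0
Syndrome s4…s1 = 011 → error at position 3.
Flip position 3: 1100000 → 1110000

1110000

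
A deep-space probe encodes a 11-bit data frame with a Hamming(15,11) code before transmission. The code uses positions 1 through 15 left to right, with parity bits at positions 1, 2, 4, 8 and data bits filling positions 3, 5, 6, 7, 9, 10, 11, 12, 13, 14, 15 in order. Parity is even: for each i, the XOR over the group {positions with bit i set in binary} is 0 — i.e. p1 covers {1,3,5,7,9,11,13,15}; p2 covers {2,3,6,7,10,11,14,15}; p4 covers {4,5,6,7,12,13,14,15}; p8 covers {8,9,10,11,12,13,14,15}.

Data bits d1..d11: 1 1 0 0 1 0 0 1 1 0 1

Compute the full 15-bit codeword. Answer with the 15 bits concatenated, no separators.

Place data at non-parity positions: p1 p2 1 p4 1 0 0 p8 1 0 0 1 1 0 1
p1 (pos 1,3,5,7,9,11,13,15): XOR of data positions = 1⊕1⊕0⊕1⊕0⊕1⊕1 = 1
p2 (pos 2,3,6,7,10,11,14,15): XOR of data positions = 1⊕0⊕0⊕0⊕0⊕0⊕1 = 0
p4 (pos 4,5,6,7,12,13,14,15): XOR of data positions = 1⊕0⊕0⊕1⊕1⊕0⊕1 = 0
p8 (pos 8,9,10,11,12,13,14,15): XOR of data positions = 1⊕0⊕0⊕1⊕1⊕0⊕1 = 0
Codeword: 101010001001101

101010001001101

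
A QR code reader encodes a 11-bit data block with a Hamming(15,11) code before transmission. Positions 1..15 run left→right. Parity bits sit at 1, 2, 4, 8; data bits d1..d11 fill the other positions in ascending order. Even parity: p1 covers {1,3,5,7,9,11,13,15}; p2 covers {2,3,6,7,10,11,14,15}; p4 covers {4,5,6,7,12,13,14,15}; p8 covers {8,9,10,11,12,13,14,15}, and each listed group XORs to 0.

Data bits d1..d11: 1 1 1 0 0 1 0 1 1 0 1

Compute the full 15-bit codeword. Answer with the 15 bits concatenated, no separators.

Place data at non-parity positions: p1 p2 1 p4 1 1 0 p8 0 1 0 1 1 0 1
p1 (pos 1,3,5,7,9,11,13,15): XOR of data positions = 1⊕1⊕0⊕0⊕0⊕1⊕1 = 0
p2 (pos 2,3,6,7,10,11,14,15): XOR of data positions = 1⊕1⊕0⊕1⊕0⊕0⊕1 = 0
p4 (pos 4,5,6,7,12,13,14,15): XOR of data positions = 1⊕1⊕0⊕1⊕1⊕0⊕1 = 1
p8 (pos 8,9,10,11,12,13,14,15): XOR of data positions = 0⊕1⊕0⊕1⊕1⊕0⊕1 = 0
Codeword: 001111000101101

001111000101101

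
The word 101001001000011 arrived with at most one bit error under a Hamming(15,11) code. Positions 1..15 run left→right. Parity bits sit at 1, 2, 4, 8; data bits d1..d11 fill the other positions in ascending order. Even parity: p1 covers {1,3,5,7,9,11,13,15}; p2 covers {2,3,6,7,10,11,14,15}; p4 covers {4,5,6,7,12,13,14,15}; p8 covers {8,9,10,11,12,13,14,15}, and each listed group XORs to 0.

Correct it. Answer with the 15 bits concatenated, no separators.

s1 (pos 1,3,5,7,9,11,13,15): 1⊕1⊕0⊕0⊕1⊕0⊕0⊕1 = 0
s2 (pos 2,3,6,7,10,11,14,15): 0⊕1⊕1⊕0⊕0⊕0⊕1⊕1 = 0
s4 (pos 4,5,6,7,12,13,14,15): 0⊕0⊕1⊕0⊕0⊕0⊕1⊕1 = 1
s8 (pos 8,9,10,11,12,13,14,15): 0⊕1⊕0⊕0⊕0⊕0⊕1⊕1 = 1
Syndrome s8…s1 = 1100 → error at position 12.
Flip position 12: 101001001000011 → 101001001001011

101001001001011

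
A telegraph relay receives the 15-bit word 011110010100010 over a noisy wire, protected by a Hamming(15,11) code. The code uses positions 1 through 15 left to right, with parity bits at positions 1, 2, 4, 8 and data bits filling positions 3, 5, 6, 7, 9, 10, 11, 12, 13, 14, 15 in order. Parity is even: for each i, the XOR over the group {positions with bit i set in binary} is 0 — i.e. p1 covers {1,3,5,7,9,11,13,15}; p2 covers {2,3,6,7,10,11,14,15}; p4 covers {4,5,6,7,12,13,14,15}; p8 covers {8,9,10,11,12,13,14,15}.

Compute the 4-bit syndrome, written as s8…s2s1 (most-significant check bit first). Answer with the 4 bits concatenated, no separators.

s1 (pos 1,3,5,7,9,11,13,15): 0⊕1⊕1⊕0⊕0⊕0⊕0⊕0 = 0
s2 (pos 2,3,6,7,10,11,14,15): 1⊕1⊕0⊕0⊕1⊕0⊕1⊕0 = 0
s4 (pos 4,5,6,7,12,13,14,15): 1⊕1⊕0⊕0⊕0⊕0⊕1⊕0 = 1
s8 (pos 8,9,10,11,12,13,14,15): 1⊕0⊕1⊕0⊕0⊕0⊕1⊕0 = 1
Syndrome s8…s1 = 1100 → error at position 12.

1100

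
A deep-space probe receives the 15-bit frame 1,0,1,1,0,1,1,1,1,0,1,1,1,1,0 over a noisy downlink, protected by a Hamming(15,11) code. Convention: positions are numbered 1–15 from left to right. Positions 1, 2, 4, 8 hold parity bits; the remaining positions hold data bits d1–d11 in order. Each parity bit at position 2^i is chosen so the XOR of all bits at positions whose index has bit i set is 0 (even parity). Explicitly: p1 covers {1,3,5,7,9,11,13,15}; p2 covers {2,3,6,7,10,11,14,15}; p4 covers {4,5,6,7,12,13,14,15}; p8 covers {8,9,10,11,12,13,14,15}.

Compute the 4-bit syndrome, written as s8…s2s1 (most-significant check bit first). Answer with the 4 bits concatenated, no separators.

0010

s1 (pos 1,3,5,7,9,11,13,15): 1⊕1⊕0⊕1⊕1⊕1⊕1⊕0 = 0
s2 (pos 2,3,6,7,10,11,14,15): 0⊕1⊕1⊕1⊕0⊕1⊕1⊕0 = 1
s4 (pos 4,5,6,7,12,13,14,15): 1⊕0⊕1⊕1⊕1⊕1⊕1⊕0 = 0
s8 (pos 8,9,10,11,12,13,14,15): 1⊕1⊕0⊕1⊕1⊕1⊕1⊕0 = 0
Syndrome s8…s1 = 0010 → error at position 2.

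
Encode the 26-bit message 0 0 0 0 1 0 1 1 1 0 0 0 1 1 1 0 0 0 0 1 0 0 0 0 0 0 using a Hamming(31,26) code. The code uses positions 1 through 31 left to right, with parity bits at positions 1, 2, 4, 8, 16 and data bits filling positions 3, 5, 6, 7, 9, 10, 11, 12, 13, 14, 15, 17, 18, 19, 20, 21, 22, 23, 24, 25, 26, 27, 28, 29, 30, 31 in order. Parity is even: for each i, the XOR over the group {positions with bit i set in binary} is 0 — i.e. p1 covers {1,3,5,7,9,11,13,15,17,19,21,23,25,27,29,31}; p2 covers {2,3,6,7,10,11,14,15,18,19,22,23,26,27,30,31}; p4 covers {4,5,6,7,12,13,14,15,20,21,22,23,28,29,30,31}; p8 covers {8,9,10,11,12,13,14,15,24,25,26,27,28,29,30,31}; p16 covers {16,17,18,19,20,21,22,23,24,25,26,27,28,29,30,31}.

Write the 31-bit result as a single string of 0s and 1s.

1101000110111000011100001000000

Place data at non-parity positions: p1 p2 0 p4 0 0 0 p8 1 0 1 1 1 0 0 p16 0 1 1 1 0 0 0 0 1 0 0 0 0 0 0
p1 (pos 1,3,5,7,9,11,13,15,17,19,21,23,25,27,29,31): XOR of data positions = 0⊕0⊕0⊕1⊕1⊕1⊕0⊕0⊕1⊕0⊕0⊕1⊕0⊕0⊕0 = 1
p2 (pos 2,3,6,7,10,11,14,15,18,19,22,23,26,27,30,31): XOR of data positions = 0⊕0⊕0⊕0⊕1⊕0⊕0⊕1⊕1⊕0⊕0⊕0⊕0⊕0⊕0 = 1
p4 (pos 4,5,6,7,12,13,14,15,20,21,22,23,28,29,30,31): XOR of data positions = 0⊕0⊕0⊕1⊕1⊕0⊕0⊕1⊕0⊕0⊕0⊕0⊕0⊕0⊕0 = 1
p8 (pos 8,9,10,11,12,13,14,15,24,25,26,27,28,29,30,31): XOR of data positions = 1⊕0⊕1⊕1⊕1⊕0⊕0⊕0⊕1⊕0⊕0⊕0⊕0⊕0⊕0 = 1
p16 (pos 16,17,18,19,20,21,22,23,24,25,26,27,28,29,30,31): XOR of data positions = 0⊕1⊕1⊕1⊕0⊕0⊕0⊕0⊕1⊕0⊕0⊕0⊕0⊕0⊕0 = 0
Codeword: 1101000110111000011100001000000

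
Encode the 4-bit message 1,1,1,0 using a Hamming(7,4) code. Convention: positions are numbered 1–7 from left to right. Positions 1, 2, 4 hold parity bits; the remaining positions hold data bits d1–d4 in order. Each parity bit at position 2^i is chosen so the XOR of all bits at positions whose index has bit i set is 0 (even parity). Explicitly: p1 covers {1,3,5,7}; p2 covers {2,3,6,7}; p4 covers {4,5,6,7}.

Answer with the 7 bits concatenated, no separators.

Place data at non-parity positions: p1 p2 1 p4 1 1 0
p1 (pos 1,3,5,7): XOR of data positions = 1⊕1⊕0 = 0
p2 (pos 2,3,6,7): XOR of data positions = 1⊕1⊕0 = 0
p4 (pos 4,5,6,7): XOR of data positions = 1⊕1⊕0 = 0
Codeword: 0010110

0010110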